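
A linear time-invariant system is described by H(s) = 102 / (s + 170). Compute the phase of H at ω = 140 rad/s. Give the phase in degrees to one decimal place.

∠(j140 + 170) = arctan(140/170) = 39.47°
∠H(j140) = −39.47° = -39.47°

-39.5 deg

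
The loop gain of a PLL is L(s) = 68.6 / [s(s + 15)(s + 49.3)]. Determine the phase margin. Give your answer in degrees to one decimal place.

89.5°

Gain crossover: |L(jω)| = 1 at ω ≈ 0.0928 rad/s.
∠L(j0.0928) = −90° − arctan(0.0928/15) − arctan(0.0928/49.3) ≈ -90.46°
PM = 180° + (-90.46°) = 89.54°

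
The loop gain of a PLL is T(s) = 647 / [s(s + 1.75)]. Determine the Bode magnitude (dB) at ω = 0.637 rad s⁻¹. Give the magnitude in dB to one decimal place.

|j0.637 + 1.75| = √(0.637² + 1.75²) = 1.862
|j0.637| = 0.637
|T(j0.637)| = 647 / (1.862 × 0.637) = 545.39
20 log₁₀(545.39) = 54.73 dB

54.7 dB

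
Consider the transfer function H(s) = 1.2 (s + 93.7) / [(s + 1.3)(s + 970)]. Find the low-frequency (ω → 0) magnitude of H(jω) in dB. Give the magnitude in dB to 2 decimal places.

-21.00 dB

H(0) = 1.2 × 93.7 / (1.3 × 970) = 0.089167
20 log₁₀(0.089167) = -20.996 dB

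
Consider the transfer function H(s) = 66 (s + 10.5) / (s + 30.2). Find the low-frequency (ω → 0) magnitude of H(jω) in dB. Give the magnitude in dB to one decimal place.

27.2 dB

H(0) = 66 × 10.5 / 30.2 = 22.947
20 log₁₀(22.947) = 27.21 dB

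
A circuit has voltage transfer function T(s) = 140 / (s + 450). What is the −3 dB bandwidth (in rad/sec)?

For a single-pole low-pass, the −3 dB point is at the pole: ω = 450 rad/sec.

450 rad/sec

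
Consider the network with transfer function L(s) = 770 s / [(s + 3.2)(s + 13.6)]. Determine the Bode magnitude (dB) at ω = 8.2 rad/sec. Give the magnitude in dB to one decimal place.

|j8.2| = 8.2
|j8.2 + 3.2| = √(8.2² + 3.2²) = 8.802
|j8.2 + 13.6| = √(8.2² + 13.6²) = 15.88
|L(j8.2)| = 770 × 8.2 / (8.802 × 15.88) = 45.169
20 log₁₀(45.169) = 33.10 dB

33.1 dB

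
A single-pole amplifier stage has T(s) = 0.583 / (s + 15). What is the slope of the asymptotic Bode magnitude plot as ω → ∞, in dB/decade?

-20 dB/decade

With 0 zeros and 1 pole, the high-frequency asymptotic slope is 20 × (0 − 1) = -20 dB/decade.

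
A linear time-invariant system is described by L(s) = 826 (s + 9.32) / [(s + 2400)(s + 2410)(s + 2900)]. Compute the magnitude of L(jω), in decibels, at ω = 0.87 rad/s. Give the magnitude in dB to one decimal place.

-126.7 dB

|j0.87 + 9.32| = √(0.87² + 9.32²) = 9.361
|j0.87 + 2400| = √(0.87² + 2400²) = 2400
|j0.87 + 2410| = √(0.87² + 2410²) = 2410
|j0.87 + 2900| = √(0.87² + 2900²) = 2900
|L(j0.87)| = 826 × 9.361 / (2400 × 2410 × 2900) = 4.6095e-07
20 log₁₀(4.6095e-07) = -126.73 dB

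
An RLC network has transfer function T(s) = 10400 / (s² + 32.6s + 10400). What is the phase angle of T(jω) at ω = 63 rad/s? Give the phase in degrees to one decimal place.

∠[(j63)² + 32.6(j63) + 10400] = ∠[6431 + j2053.8] = 17.71°
∠T(j63) = −17.71° = -17.71°

-17.7°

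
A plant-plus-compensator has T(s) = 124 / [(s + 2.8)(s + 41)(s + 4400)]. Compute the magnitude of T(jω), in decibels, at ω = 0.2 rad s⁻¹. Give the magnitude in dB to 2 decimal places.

|j0.2 + 2.8| = √(0.2² + 2.8²) = 2.807
|j0.2 + 41| = √(0.2² + 41²) = 41
|j0.2 + 4400| = √(0.2² + 4400²) = 4400
|T(j0.2)| = 124 / (2.807 × 41 × 4400) = 0.00024486
20 log₁₀(0.00024486) = -72.222 dB

-72.22 dB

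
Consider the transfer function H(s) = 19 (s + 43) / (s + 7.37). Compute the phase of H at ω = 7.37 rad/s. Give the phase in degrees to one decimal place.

∠(j7.37 + 43) = arctan(7.37/43) = 9.73°
∠(j7.37 + 7.37) = arctan(7.37/7.37) = 45.00°
∠H(j7.37) = 9.73° − 45.00° = -35.27°

-35.3°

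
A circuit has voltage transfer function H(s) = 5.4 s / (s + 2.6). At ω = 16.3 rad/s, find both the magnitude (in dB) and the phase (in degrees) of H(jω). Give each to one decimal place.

|H| = 14.5 dB, ∠H = 9.1°

|j16.3| = 16.3
|j16.3 + 2.6| = √(16.3² + 2.6²) = 16.51
|H(j16.3)| = 5.4 × 16.3 / 16.51 = 5.3326
20 log₁₀(5.3326) = 14.54 dB
∠(j16.3) = 90.00°
∠(j16.3 + 2.6) = arctan(16.3/2.6) = 80.94°
∠H(j16.3) = 90.00° − 80.94° = 9.06°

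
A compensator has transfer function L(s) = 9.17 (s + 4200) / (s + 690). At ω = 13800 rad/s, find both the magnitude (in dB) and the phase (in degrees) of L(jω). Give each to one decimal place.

|j13800 + 4200| = √(13800² + 4200²) = 1.442e+04
|j13800 + 690| = √(13800² + 690²) = 1.382e+04
|L(j13800)| = 9.17 × 1.442e+04 / 1.382e+04 = 9.5733
20 log₁₀(9.5733) = 19.62 dB
∠(j13800 + 4200) = arctan(13800/4200) = 73.07°
∠(j13800 + 690) = arctan(13800/690) = 87.14°
∠L(j13800) = 73.07° − 87.14° = -14.07°

|L| = 19.6 dB, ∠L = -14.1°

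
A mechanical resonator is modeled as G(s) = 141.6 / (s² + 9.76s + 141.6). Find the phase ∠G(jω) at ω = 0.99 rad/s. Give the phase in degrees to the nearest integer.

-4°

∠[(j0.99)² + 9.76(j0.99) + 141.6] = ∠[140.62 + j9.6624] = 3.93°
∠G(j0.99) = −3.93° = -3.93°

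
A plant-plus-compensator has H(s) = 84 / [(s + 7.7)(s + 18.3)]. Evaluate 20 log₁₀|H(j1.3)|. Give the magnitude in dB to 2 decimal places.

-4.64 dB

|j1.3 + 7.7| = √(1.3² + 7.7²) = 7.809
|j1.3 + 18.3| = √(1.3² + 18.3²) = 18.35
|H(j1.3)| = 84 / (7.809 × 18.35) = 0.58633
20 log₁₀(0.58633) = -4.637 dB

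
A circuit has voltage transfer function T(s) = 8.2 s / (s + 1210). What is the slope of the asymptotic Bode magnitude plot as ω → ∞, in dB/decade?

0 dB/decade

With 1 zero and 1 pole, the high-frequency asymptotic slope is 20 × (1 − 1) = 0 dB/decade.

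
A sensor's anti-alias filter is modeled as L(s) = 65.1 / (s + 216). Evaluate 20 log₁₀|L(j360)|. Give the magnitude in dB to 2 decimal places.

|j360 + 216| = √(360² + 216²) = 419.8
|L(j360)| = 65.1 / 419.8 = 0.15506
20 log₁₀(0.15506) = -16.190 dB

-16.19 dB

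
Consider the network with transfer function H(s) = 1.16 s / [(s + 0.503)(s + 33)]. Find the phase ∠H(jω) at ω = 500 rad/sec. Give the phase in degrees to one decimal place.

∠(j500) = 90.00°
∠(j500 + 0.503) = arctan(500/0.503) = 89.94°
∠(j500 + 33) = arctan(500/33) = 86.22°
∠H(j500) = 90.00° − (89.94° + 86.22°) = -86.17°

-86.2 deg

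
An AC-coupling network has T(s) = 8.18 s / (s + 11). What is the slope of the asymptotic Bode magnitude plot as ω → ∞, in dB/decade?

With 1 zero and 1 pole, the high-frequency asymptotic slope is 20 × (1 − 1) = 0 dB/decade.

0 dB/decade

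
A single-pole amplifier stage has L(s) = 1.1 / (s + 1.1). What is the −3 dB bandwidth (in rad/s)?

For a single-pole low-pass, the −3 dB point is at the pole: ω = 1.1 rad/s.

1.1 rad/s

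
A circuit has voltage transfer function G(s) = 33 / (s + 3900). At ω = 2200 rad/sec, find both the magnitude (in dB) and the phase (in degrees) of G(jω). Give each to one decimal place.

|G| = -42.7 dB, ∠G = -29.4°

|j2200 + 3900| = √(2200² + 3900²) = 4478
|G(j2200)| = 33 / 4478 = 0.0073698
20 log₁₀(0.0073698) = -42.65 dB
∠(j2200 + 3900) = arctan(2200/3900) = 29.43°
∠G(j2200) = −29.43° = -29.43°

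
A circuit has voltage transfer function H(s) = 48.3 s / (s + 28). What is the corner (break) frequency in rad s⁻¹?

28 rad s⁻¹

The single real pole at s = −28 gives a corner at ω = 28 rad s⁻¹.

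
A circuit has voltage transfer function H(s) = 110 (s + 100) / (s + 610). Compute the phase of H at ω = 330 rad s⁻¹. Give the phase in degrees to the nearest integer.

45°

∠(j330 + 100) = arctan(330/100) = 73.14°
∠(j330 + 610) = arctan(330/610) = 28.41°
∠H(j330) = 73.14° − 28.41° = 44.73°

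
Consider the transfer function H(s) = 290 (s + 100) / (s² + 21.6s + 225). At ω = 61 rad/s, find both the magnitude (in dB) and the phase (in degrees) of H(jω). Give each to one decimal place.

|H| = 19.2 dB, ∠H = -128.0°

|j61 + 100| = √(61² + 100²) = 117.1
|(j61)² + 21.6(j61) + 225| = |-3496 + j1317.6| = 3736
|H(j61)| = 290 × 117.1 / 3736 = 9.0924
20 log₁₀(9.0924) = 19.17 dB
∠(j61 + 100) = arctan(61/100) = 31.38°
∠[(j61)² + 21.6(j61) + 225] = ∠[-3496 + j1317.6] = 159.35°
∠H(j61) = 31.38° − 159.35° = -127.97°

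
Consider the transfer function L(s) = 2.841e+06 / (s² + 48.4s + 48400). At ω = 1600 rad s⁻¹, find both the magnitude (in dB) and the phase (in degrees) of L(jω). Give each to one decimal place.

|L| = 1.1 dB, ∠L = -178.2°

|(j1600)² + 48.4(j1600) + 48400| = |-2.5116e+06 + j77440| = 2.513e+06
|L(j1600)| = 2.841e+06 / 2.513e+06 = 1.1306
20 log₁₀(1.1306) = 1.07 dB
∠[(j1600)² + 48.4(j1600) + 48400] = ∠[-2.5116e+06 + j77440] = 178.23°
∠L(j1600) = −178.23° = -178.23°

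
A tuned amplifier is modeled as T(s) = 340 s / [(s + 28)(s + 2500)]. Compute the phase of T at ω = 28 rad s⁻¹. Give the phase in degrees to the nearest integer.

44 deg

∠(j28) = 90.00°
∠(j28 + 28) = arctan(28/28) = 45.00°
∠(j28 + 2500) = arctan(28/2500) = 0.64°
∠T(j28) = 90.00° − (45.00° + 0.64°) = 44.36°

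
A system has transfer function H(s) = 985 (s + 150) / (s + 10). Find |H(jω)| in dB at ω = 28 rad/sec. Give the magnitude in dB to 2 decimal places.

|j28 + 150| = √(28² + 150²) = 152.6
|j28 + 10| = √(28² + 10²) = 29.73
|H(j28)| = 985 × 152.6 / 29.73 = 5055.2
20 log₁₀(5055.2) = 74.075 dB

74.07 dB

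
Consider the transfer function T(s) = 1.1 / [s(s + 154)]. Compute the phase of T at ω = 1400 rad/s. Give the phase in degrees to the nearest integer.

-174°

∠(j1400 + 154) = arctan(1400/154) = 83.72°
∠(j1400) = 90.00°
∠T(j1400) = − (83.72° + 90.00°) = -173.72°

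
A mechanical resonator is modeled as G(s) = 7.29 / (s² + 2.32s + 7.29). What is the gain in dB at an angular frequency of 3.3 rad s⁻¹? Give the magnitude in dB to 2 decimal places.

|(j3.3)² + 2.32(j3.3) + 7.29| = |-3.6 + j7.656| = 8.46
|G(j3.3)| = 7.29 / 8.46 = 0.86169
20 log₁₀(0.86169) = -1.293 dB

-1.29 dB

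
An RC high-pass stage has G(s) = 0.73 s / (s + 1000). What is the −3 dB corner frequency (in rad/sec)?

1000 rad/sec

For a single-pole high-pass, the −3 dB point is at the pole: ω = 1000 rad/sec.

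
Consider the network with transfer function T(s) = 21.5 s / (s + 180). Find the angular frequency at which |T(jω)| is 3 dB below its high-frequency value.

180 rad s⁻¹

For a single-pole high-pass, the −3 dB point is at the pole: ω = 180 rad s⁻¹.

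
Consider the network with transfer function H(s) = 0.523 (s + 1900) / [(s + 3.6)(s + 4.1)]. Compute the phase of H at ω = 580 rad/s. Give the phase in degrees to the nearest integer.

∠(j580 + 1900) = arctan(580/1900) = 16.98°
∠(j580 + 3.6) = arctan(580/3.6) = 89.64°
∠(j580 + 4.1) = arctan(580/4.1) = 89.59°
∠H(j580) = 16.98° − (89.64° + 89.59°) = -162.26°

-162°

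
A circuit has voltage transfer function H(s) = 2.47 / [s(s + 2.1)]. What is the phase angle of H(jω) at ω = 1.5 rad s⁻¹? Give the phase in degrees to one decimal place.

∠(j1.5 + 2.1) = arctan(1.5/2.1) = 35.54°
∠(j1.5) = 90.00°
∠H(j1.5) = − (35.54° + 90.00°) = -125.54°

-125.5°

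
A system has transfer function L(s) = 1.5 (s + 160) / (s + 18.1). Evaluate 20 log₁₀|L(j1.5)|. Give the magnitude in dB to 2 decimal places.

|j1.5 + 160| = √(1.5² + 160²) = 160
|j1.5 + 18.1| = √(1.5² + 18.1²) = 18.16
|L(j1.5)| = 1.5 × 160 / 18.16 = 13.215
20 log₁₀(13.215) = 22.421 dB

22.42 dB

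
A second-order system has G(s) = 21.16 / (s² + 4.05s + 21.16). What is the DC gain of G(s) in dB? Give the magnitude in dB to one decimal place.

G(0) = 21.16 / 21.16 = 1
20 log₁₀(1) = 0.00 dB

0.0 dB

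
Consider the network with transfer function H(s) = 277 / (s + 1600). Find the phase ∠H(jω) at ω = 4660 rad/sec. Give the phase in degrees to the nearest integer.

∠(j4660 + 1600) = arctan(4660/1600) = 71.05°
∠H(j4660) = −71.05° = -71.05°

-71°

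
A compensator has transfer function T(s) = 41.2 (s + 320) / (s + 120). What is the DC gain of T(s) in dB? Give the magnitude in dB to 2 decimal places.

T(0) = 41.2 × 320 / 120 = 109.87
20 log₁₀(109.87) = 40.817 dB

40.82 dB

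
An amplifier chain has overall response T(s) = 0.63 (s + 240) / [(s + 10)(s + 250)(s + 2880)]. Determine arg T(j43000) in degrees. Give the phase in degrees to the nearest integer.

∠(j43000 + 240) = arctan(43000/240) = 89.68°
∠(j43000 + 10) = arctan(43000/10) = 89.99°
∠(j43000 + 250) = arctan(43000/250) = 89.67°
∠(j43000 + 2880) = arctan(43000/2880) = 86.17°
∠T(j43000) = 89.68° − (89.99° + 89.67° + 86.17°) = -176.14°

-176°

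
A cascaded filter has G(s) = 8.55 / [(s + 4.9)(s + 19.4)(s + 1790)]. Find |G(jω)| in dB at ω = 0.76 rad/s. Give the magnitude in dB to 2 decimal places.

-86.09 dB

|j0.76 + 4.9| = √(0.76² + 4.9²) = 4.959
|j0.76 + 19.4| = √(0.76² + 19.4²) = 19.41
|j0.76 + 1790| = √(0.76² + 1790²) = 1790
|G(j0.76)| = 8.55 / (4.959 × 19.41 × 1790) = 4.9616e-05
20 log₁₀(4.9616e-05) = -86.088 dB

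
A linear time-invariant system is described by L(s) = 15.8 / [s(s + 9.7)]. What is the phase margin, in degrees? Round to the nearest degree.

Gain crossover: |L(jω)| = 1 at ω ≈ 1.61 rad/s.
∠L(j1.61) = −90° − arctan(1.61/9.7) ≈ -99.41°
PM = 180° + (-99.41°) = 80.59°

81 deg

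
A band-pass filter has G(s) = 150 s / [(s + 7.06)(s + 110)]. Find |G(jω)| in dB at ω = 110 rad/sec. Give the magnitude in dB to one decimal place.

-0.3 dB

|j110| = 110
|j110 + 7.06| = √(110² + 7.06²) = 110.2
|j110 + 110| = √(110² + 110²) = 155.6
|G(j110)| = 150 × 110 / (110.2 × 155.6) = 0.96226
20 log₁₀(0.96226) = -0.33 dB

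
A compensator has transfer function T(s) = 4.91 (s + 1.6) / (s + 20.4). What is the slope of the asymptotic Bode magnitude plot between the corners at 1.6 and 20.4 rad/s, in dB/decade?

In this band the factors already past their corner are: zero at 1.6; net slope = 20 dB/decade.

20 dB/decade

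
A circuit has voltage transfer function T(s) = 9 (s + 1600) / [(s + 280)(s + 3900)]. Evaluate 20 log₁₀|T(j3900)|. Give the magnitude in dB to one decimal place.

-55.1 dB

|j3900 + 1600| = √(3900² + 1600²) = 4215
|j3900 + 280| = √(3900² + 280²) = 3910
|j3900 + 3900| = √(3900² + 3900²) = 5515
|T(j3900)| = 9 × 4215 / (3910 × 5515) = 0.0017592
20 log₁₀(0.0017592) = -55.09 dB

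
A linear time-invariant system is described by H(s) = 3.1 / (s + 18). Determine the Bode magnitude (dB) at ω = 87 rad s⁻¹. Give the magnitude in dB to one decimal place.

-29.1 dB

|j87 + 18| = √(87² + 18²) = 88.84
|H(j87)| = 3.1 / 88.84 = 0.034893
20 log₁₀(0.034893) = -29.15 dB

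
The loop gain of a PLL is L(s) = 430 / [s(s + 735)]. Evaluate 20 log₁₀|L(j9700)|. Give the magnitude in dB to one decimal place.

|j9700 + 735| = √(9700² + 735²) = 9728
|j9700| = 9700
|L(j9700)| = 430 / (9728 × 9700) = 4.557e-06
20 log₁₀(4.557e-06) = -106.83 dB

-106.8 dB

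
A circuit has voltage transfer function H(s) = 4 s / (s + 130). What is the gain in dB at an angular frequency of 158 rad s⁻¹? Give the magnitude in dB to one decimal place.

9.8 dB

|j158| = 158
|j158 + 130| = √(158² + 130²) = 204.6
|H(j158)| = 4 × 158 / 204.6 = 3.0888
20 log₁₀(3.0888) = 9.80 dB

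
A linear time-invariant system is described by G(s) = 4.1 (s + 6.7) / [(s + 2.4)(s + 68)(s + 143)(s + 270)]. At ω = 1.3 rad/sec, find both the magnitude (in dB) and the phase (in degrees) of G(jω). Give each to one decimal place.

|G| = -108.2 dB, ∠G = -19.4°

|j1.3 + 6.7| = √(1.3² + 6.7²) = 6.825
|j1.3 + 2.4| = √(1.3² + 2.4²) = 2.729
|j1.3 + 68| = √(1.3² + 68²) = 68.01
|j1.3 + 143| = √(1.3² + 143²) = 143
|j1.3 + 270| = √(1.3² + 270²) = 270
|G(j1.3)| = 4.1 × 6.825 / (2.729 × 68.01 × 143 × 270) = 3.9039e-06
20 log₁₀(3.9039e-06) = -108.17 dB
∠(j1.3 + 6.7) = arctan(1.3/6.7) = 10.98°
∠(j1.3 + 2.4) = arctan(1.3/2.4) = 28.44°
∠(j1.3 + 68) = arctan(1.3/68) = 1.10°
∠(j1.3 + 143) = arctan(1.3/143) = 0.52°
∠(j1.3 + 270) = arctan(1.3/270) = 0.28°
∠G(j1.3) = 10.98° − (28.44° + 1.10° + 0.52° + 0.28°) = -19.35°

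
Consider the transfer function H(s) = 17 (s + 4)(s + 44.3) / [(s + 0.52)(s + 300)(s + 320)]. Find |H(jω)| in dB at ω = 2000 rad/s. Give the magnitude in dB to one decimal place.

|j2000 + 4| = √(2000² + 4²) = 2000
|j2000 + 44.3| = √(2000² + 44.3²) = 2000
|j2000 + 0.52| = √(2000² + 0.52²) = 2000
|j2000 + 300| = √(2000² + 300²) = 2022
|j2000 + 320| = √(2000² + 320²) = 2025
|H(j2000)| = 17 × 2000 × 2000 / (2000 × 2022 × 2025) = 0.0083024
20 log₁₀(0.0083024) = -41.62 dB

-41.6 dB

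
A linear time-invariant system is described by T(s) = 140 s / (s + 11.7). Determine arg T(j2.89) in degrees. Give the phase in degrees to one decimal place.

∠(j2.89) = 90.00°
∠(j2.89 + 11.7) = arctan(2.89/11.7) = 13.87°
∠T(j2.89) = 90.00° − 13.87° = 76.13°

76.1°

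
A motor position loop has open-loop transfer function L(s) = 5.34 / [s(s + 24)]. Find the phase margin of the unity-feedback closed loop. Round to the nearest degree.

Gain crossover: |L(jω)| = 1 at ω ≈ 0.222 rad s⁻¹.
∠L(j0.222) = −90° − arctan(0.222/24) ≈ -90.53°
PM = 180° + (-90.53°) = 89.47°

89°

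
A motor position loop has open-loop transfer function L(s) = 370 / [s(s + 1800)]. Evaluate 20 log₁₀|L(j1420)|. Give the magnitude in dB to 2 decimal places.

|j1420 + 1800| = √(1420² + 1800²) = 2293
|j1420| = 1420
|L(j1420)| = 370 / (2293 × 1420) = 0.00011365
20 log₁₀(0.00011365) = -78.889 dB

-78.89 dB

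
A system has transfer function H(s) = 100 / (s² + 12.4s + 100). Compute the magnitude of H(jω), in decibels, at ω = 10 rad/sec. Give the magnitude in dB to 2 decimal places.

-1.87 dB

|(j10)² + 12.4(j10) + 100| = |0 + j124| = 124
|H(j10)| = 100 / 124 = 0.80645
20 log₁₀(0.80645) = -1.868 dB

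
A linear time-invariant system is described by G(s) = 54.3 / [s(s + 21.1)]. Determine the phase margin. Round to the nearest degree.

83°

Gain crossover: |G(jω)| = 1 at ω ≈ 2.55 rad s⁻¹.
∠G(j2.55) = −90° − arctan(2.55/21.1) ≈ -96.90°
PM = 180° + (-96.90°) = 83.10°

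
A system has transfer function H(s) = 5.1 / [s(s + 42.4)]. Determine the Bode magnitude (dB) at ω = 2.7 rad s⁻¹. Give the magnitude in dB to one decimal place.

|j2.7 + 42.4| = √(2.7² + 42.4²) = 42.49
|j2.7| = 2.7
|H(j2.7)| = 5.1 / (42.49 × 2.7) = 0.044459
20 log₁₀(0.044459) = -27.04 dB

-27.0 dB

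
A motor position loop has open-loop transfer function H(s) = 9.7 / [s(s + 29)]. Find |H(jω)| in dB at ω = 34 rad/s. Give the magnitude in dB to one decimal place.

|j34 + 29| = √(34² + 29²) = 44.69
|j34| = 34
|H(j34)| = 9.7 / (44.69 × 34) = 0.0063842
20 log₁₀(0.0063842) = -43.90 dB

-43.9 dB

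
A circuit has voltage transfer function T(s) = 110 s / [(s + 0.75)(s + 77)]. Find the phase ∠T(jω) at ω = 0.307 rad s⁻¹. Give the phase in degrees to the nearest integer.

68 deg

∠(j0.307) = 90.00°
∠(j0.307 + 0.75) = arctan(0.307/0.75) = 22.26°
∠(j0.307 + 77) = arctan(0.307/77) = 0.23°
∠T(j0.307) = 90.00° − (22.26° + 0.23°) = 67.51°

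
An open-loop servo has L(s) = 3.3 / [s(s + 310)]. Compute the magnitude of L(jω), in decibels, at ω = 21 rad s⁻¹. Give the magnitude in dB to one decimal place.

-65.9 dB

|j21 + 310| = √(21² + 310²) = 310.7
|j21| = 21
|L(j21)| = 3.3 / (310.7 × 21) = 0.00050575
20 log₁₀(0.00050575) = -65.92 dB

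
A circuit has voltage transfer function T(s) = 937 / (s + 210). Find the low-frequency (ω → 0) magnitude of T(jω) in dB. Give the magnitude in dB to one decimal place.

T(0) = 937 / 210 = 4.4619
20 log₁₀(4.4619) = 12.99 dB

13.0 dB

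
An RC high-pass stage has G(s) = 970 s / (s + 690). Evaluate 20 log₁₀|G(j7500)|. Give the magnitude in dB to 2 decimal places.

|j7500| = 7500
|j7500 + 690| = √(7500² + 690²) = 7532
|G(j7500)| = 970 × 7500 / 7532 = 965.92
20 log₁₀(965.92) = 59.699 dB

59.70 dB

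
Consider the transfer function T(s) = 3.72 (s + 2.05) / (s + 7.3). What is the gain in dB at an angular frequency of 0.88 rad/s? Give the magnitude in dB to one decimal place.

|j0.88 + 2.05| = √(0.88² + 2.05²) = 2.231
|j0.88 + 7.3| = √(0.88² + 7.3²) = 7.353
|T(j0.88)| = 3.72 × 2.231 / 7.353 = 1.1287
20 log₁₀(1.1287) = 1.05 dB

1.1 dB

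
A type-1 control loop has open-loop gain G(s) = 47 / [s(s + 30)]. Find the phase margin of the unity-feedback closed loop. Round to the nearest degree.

87°

Gain crossover: |G(jω)| = 1 at ω ≈ 1.56 rad/s.
∠G(j1.56) = −90° − arctan(1.56/30) ≈ -92.99°
PM = 180° + (-92.99°) = 87.01°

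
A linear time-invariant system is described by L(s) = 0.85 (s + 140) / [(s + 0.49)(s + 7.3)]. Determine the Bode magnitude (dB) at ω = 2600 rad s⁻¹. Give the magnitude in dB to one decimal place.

-69.7 dB

|j2600 + 140| = √(2600² + 140²) = 2604
|j2600 + 0.49| = √(2600² + 0.49²) = 2600
|j2600 + 7.3| = √(2600² + 7.3²) = 2600
|L(j2600)| = 0.85 × 2604 / (2600 × 2600) = 0.0003274
20 log₁₀(0.0003274) = -69.70 dB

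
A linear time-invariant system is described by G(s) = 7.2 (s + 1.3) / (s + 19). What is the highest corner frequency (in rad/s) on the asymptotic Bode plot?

Break frequencies occur at each pole and zero magnitude: 1.3 rad/s, 19 rad/s.
The highest is 19 rad/s.

19 rad/s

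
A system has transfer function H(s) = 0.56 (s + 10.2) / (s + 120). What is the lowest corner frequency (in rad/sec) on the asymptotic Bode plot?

10.2 rad/sec

Break frequencies occur at each pole and zero magnitude: 10.2 rad/sec, 120 rad/sec.
The lowest is 10.2 rad/sec.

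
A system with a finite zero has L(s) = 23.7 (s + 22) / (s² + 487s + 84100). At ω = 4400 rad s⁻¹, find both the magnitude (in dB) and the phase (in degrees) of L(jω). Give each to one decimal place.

|L| = -45.4 dB, ∠L = -83.9°

|j4400 + 22| = √(4400² + 22²) = 4400
|(j4400)² + 487(j4400) + 84100| = |-1.9276e+07 + j2.1428e+06| = 1.939e+07
|L(j4400)| = 23.7 × 4400 / 1.939e+07 = 0.0053768
20 log₁₀(0.0053768) = -45.39 dB
∠(j4400 + 22) = arctan(4400/22) = 89.71°
∠[(j4400)² + 487(j4400) + 84100] = ∠[-1.9276e+07 + j2.1428e+06] = 173.66°
∠L(j4400) = 89.71° − 173.66° = -83.94°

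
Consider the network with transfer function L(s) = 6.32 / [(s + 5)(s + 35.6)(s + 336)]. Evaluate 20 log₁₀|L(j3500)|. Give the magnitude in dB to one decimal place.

|j3500 + 5| = √(3500² + 5²) = 3500
|j3500 + 35.6| = √(3500² + 35.6²) = 3500
|j3500 + 336| = √(3500² + 336²) = 3516
|L(j3500)| = 6.32 / (3500 × 3500 × 3516) = 1.4672e-10
20 log₁₀(1.4672e-10) = -196.67 dB

-196.7 dB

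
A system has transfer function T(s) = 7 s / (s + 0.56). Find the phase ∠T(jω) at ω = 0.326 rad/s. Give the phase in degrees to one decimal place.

∠(j0.326) = 90.00°
∠(j0.326 + 0.56) = arctan(0.326/0.56) = 30.21°
∠T(j0.326) = 90.00° − 30.21° = 59.79°

59.8 deg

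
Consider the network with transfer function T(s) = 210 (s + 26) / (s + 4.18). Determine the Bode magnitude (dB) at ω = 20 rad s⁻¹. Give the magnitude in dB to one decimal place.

50.6 dB

|j20 + 26| = √(20² + 26²) = 32.8
|j20 + 4.18| = √(20² + 4.18²) = 20.43
|T(j20)| = 210 × 32.8 / 20.43 = 337.14
20 log₁₀(337.14) = 50.56 dB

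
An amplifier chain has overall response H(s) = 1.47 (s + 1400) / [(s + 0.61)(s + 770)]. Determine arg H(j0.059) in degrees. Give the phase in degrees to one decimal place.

-5.5°

∠(j0.059 + 1400) = arctan(0.059/1400) = 0.00°
∠(j0.059 + 0.61) = arctan(0.059/0.61) = 5.52°
∠(j0.059 + 770) = arctan(0.059/770) = 0.00°
∠H(j0.059) = 0.00° − (5.52° + 0.00°) = -5.53°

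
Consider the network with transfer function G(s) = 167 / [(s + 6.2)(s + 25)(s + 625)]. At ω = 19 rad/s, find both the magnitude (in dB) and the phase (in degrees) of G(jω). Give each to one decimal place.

|j19 + 6.2| = √(19² + 6.2²) = 19.99
|j19 + 25| = √(19² + 25²) = 31.4
|j19 + 625| = √(19² + 625²) = 625.3
|G(j19)| = 167 / (19.99 × 31.4 × 625.3) = 0.00042557
20 log₁₀(0.00042557) = -67.42 dB
∠(j19 + 6.2) = arctan(19/6.2) = 71.93°
∠(j19 + 25) = arctan(19/25) = 37.23°
∠(j19 + 625) = arctan(19/625) = 1.74°
∠G(j19) = − (71.93° + 37.23° + 1.74°) = -110.90°

|G| = -67.4 dB, ∠G = -110.9°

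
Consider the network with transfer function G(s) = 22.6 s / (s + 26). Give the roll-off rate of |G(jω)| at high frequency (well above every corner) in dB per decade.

0 dB/decade

With 1 zero and 1 pole, the high-frequency asymptotic slope is 20 × (1 − 1) = 0 dB/decade.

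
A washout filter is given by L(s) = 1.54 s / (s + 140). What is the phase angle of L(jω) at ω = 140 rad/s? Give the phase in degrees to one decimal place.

45.0°

∠(j140) = 90.00°
∠(j140 + 140) = arctan(140/140) = 45.00°
∠L(j140) = 90.00° − 45.00° = 45.00°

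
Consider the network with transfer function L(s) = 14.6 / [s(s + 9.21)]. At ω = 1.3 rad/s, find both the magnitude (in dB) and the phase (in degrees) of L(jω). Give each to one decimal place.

|L| = 1.6 dB, ∠L = -98.0 deg

|j1.3 + 9.21| = √(1.3² + 9.21²) = 9.301
|j1.3| = 1.3
|L(j1.3)| = 14.6 / (9.301 × 1.3) = 1.2074
20 log₁₀(1.2074) = 1.64 dB
∠(j1.3 + 9.21) = arctan(1.3/9.21) = 8.03°
∠(j1.3) = 90.00°
∠L(j1.3) = − (8.03° + 90.00°) = -98.03°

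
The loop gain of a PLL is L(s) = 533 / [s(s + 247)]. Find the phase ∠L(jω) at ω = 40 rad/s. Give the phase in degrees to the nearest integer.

-99°

∠(j40 + 247) = arctan(40/247) = 9.20°
∠(j40) = 90.00°
∠L(j40) = − (9.20° + 90.00°) = -99.20°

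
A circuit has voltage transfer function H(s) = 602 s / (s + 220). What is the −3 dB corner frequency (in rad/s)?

For a single-pole high-pass, the −3 dB point is at the pole: ω = 220 rad/s.

220 rad/s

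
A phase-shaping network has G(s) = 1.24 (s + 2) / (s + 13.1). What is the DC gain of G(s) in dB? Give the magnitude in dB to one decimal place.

-14.5 dB

G(0) = 1.24 × 2 / 13.1 = 0.18931
20 log₁₀(0.18931) = -14.46 dB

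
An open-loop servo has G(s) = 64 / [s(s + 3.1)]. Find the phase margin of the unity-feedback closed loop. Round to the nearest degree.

22°

Gain crossover: |G(jω)| = 1 at ω ≈ 7.71 rad s⁻¹.
∠G(j7.71) = −90° − arctan(7.71/3.1) ≈ -158.08°
PM = 180° + (-158.08°) = 21.92°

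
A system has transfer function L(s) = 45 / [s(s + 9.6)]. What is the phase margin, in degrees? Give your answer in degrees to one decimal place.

Gain crossover: |L(jω)| = 1 at ω ≈ 4.28 rad/s.
∠L(j4.28) = −90° − arctan(4.28/9.6) ≈ -114.03°
PM = 180° + (-114.03°) = 65.97°

66.0 deg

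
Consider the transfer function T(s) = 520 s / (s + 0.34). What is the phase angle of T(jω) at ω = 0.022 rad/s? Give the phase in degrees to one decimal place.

86.3°

∠(j0.022) = 90.00°
∠(j0.022 + 0.34) = arctan(0.022/0.34) = 3.70°
∠T(j0.022) = 90.00° − 3.70° = 86.30°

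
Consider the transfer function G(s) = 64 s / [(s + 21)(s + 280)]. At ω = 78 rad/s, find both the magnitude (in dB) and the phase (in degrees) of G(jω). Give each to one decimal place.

|j78| = 78
|j78 + 21| = √(78² + 21²) = 80.78
|j78 + 280| = √(78² + 280²) = 290.7
|G(j78)| = 64 × 78 / (80.78 × 290.7) = 0.21262
20 log₁₀(0.21262) = -13.45 dB
∠(j78) = 90.00°
∠(j78 + 21) = arctan(78/21) = 74.93°
∠(j78 + 280) = arctan(78/280) = 15.57°
∠G(j78) = 90.00° − (74.93° + 15.57°) = -0.50°

|G| = -13.4 dB, ∠G = -0.5°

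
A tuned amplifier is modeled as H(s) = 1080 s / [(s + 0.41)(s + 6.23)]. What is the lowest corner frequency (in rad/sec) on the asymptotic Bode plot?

Break frequencies occur at each pole and zero magnitude: 0.41 rad/sec, 6.23 rad/sec.
The lowest is 0.41 rad/sec.

0.41 rad/sec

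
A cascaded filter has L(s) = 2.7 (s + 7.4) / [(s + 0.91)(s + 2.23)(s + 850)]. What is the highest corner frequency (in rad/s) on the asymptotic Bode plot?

850 rad/s

Break frequencies occur at each pole and zero magnitude: 0.91 rad/s, 2.23 rad/s, 7.4 rad/s, 850 rad/s.
The highest is 850 rad/s.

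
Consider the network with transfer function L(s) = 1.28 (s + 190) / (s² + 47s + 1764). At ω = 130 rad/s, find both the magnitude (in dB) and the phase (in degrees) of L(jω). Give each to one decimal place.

|j130 + 190| = √(130² + 190²) = 230.2
|(j130)² + 47(j130) + 1764| = |-15136 + j6110| = 1.632e+04
|L(j130)| = 1.28 × 230.2 / 1.632e+04 = 0.018053
20 log₁₀(0.018053) = -34.87 dB
∠(j130 + 190) = arctan(130/190) = 34.38°
∠[(j130)² + 47(j130) + 1764] = ∠[-15136 + j6110] = 158.02°
∠L(j130) = 34.38° − 158.02° = -123.64°

|L| = -34.9 dB, ∠L = -123.6°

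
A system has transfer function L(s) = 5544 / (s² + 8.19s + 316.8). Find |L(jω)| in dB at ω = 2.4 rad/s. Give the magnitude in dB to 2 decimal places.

|(j2.4)² + 8.19(j2.4) + 316.8| = |311.04 + j19.656| = 311.7
|L(j2.4)| = 5544 / 311.7 = 17.789
20 log₁₀(17.789) = 25.003 dB

25.00 dB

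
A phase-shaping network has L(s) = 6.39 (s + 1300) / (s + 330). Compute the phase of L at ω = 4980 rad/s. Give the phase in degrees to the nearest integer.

∠(j4980 + 1300) = arctan(4980/1300) = 75.37°
∠(j4980 + 330) = arctan(4980/330) = 86.21°
∠L(j4980) = 75.37° − 86.21° = -10.84°

-11°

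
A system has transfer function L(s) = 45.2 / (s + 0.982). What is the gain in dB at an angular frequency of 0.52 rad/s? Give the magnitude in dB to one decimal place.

|j0.52 + 0.982| = √(0.52² + 0.982²) = 1.111
|L(j0.52)| = 45.2 / 1.111 = 40.677
20 log₁₀(40.677) = 32.19 dB

32.2 dB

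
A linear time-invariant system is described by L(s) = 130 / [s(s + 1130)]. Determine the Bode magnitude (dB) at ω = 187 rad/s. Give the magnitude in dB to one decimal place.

-64.3 dB

|j187 + 1130| = √(187² + 1130²) = 1145
|j187| = 187
|L(j187)| = 130 / (1145 × 187) = 0.00060696
20 log₁₀(0.00060696) = -64.34 dB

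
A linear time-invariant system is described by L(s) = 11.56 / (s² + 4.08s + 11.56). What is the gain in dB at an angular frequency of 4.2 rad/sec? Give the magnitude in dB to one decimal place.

|(j4.2)² + 4.08(j4.2) + 11.56| = |-6.08 + j17.136| = 18.18
|L(j4.2)| = 11.56 / 18.18 = 0.63577
20 log₁₀(0.63577) = -3.93 dB

-3.9 dB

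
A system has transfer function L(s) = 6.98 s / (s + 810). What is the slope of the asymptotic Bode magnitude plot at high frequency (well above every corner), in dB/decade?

0 dB/decade

With 1 zero and 1 pole, the high-frequency asymptotic slope is 20 × (1 − 1) = 0 dB/decade.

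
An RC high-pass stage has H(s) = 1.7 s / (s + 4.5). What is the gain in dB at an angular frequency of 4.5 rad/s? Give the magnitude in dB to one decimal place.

|j4.5| = 4.5
|j4.5 + 4.5| = √(4.5² + 4.5²) = 6.364
|H(j4.5)| = 1.7 × 4.5 / 6.364 = 1.2021
20 log₁₀(1.2021) = 1.60 dB

1.6 dB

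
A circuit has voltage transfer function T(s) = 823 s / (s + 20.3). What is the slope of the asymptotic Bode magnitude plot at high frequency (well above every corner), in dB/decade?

With 1 zero and 1 pole, the high-frequency asymptotic slope is 20 × (1 − 1) = 0 dB/decade.

0 dB/decade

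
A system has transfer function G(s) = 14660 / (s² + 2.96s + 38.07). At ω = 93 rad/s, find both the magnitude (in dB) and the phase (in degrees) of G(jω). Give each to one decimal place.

|G| = 4.6 dB, ∠G = -178.2°

|(j93)² + 2.96(j93) + 38.07| = |-8610.9 + j275.28| = 8615
|G(j93)| = 14660 / 8615 = 1.7016
20 log₁₀(1.7016) = 4.62 dB
∠[(j93)² + 2.96(j93) + 38.07] = ∠[-8610.9 + j275.28] = 178.17°
∠G(j93) = −178.17° = -178.17°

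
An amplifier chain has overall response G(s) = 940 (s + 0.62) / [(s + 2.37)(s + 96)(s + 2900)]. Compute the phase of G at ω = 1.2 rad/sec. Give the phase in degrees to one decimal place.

∠(j1.2 + 0.62) = arctan(1.2/0.62) = 62.68°
∠(j1.2 + 2.37) = arctan(1.2/2.37) = 26.85°
∠(j1.2 + 96) = arctan(1.2/96) = 0.72°
∠(j1.2 + 2900) = arctan(1.2/2900) = 0.02°
∠G(j1.2) = 62.68° − (26.85° + 0.72° + 0.02°) = 35.08°

35.1°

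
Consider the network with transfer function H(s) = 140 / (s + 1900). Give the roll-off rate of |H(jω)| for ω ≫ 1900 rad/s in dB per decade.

With 0 zeros and 1 pole, the high-frequency asymptotic slope is 20 × (0 − 1) = -20 dB/decade.

-20 dB/decade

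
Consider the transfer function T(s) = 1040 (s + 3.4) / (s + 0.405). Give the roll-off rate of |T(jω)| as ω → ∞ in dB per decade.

0 dB/decade

With 1 zero and 1 pole, the high-frequency asymptotic slope is 20 × (1 − 1) = 0 dB/decade.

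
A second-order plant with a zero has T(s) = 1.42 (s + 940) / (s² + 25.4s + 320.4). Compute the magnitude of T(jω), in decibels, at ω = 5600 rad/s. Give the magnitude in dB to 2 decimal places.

|j5600 + 940| = √(5600² + 940²) = 5678
|(j5600)² + 25.4(j5600) + 320.4| = |-3.136e+07 + j1.4224e+05| = 3.136e+07
|T(j5600)| = 1.42 × 5678 / 3.136e+07 = 0.00025712
20 log₁₀(0.00025712) = -71.797 dB

-71.80 dB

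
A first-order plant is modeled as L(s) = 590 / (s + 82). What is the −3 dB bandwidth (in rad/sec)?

For a single-pole low-pass, the −3 dB point is at the pole: ω = 82 rad/sec.

82 rad/sec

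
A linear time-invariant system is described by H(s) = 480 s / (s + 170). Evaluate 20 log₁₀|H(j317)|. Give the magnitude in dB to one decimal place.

|j317| = 317
|j317 + 170| = √(317² + 170²) = 359.7
|H(j317)| = 480 × 317 / 359.7 = 423.01
20 log₁₀(423.01) = 52.53 dB

52.5 dB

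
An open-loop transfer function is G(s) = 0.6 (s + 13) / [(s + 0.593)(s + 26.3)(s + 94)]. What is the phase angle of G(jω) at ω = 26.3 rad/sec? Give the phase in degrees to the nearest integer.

-86°

∠(j26.3 + 13) = arctan(26.3/13) = 63.70°
∠(j26.3 + 0.593) = arctan(26.3/0.593) = 88.71°
∠(j26.3 + 26.3) = arctan(26.3/26.3) = 45.00°
∠(j26.3 + 94) = arctan(26.3/94) = 15.63°
∠G(j26.3) = 63.70° − (88.71° + 45.00° + 15.63°) = -85.64°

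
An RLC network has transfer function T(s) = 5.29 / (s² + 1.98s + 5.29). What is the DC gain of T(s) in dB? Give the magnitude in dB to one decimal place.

0.0 dB

T(0) = 5.29 / 5.29 = 1
20 log₁₀(1) = 0.00 dB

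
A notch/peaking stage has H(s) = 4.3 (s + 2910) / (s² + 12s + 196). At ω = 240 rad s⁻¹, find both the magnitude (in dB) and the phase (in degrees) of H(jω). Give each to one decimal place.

|H| = -13.2 dB, ∠H = -172.4 deg

|j240 + 2910| = √(240² + 2910²) = 2920
|(j240)² + 12(j240) + 196| = |-57404 + j2880| = 5.748e+04
|H(j240)| = 4.3 × 2920 / 5.748e+04 = 0.21845
20 log₁₀(0.21845) = -13.21 dB
∠(j240 + 2910) = arctan(240/2910) = 4.71°
∠[(j240)² + 12(j240) + 196] = ∠[-57404 + j2880] = 177.13°
∠H(j240) = 4.71° − 177.13° = -172.41°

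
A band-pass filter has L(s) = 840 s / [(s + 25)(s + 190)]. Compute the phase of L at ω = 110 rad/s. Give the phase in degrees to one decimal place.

-17.3°

∠(j110) = 90.00°
∠(j110 + 25) = arctan(110/25) = 77.20°
∠(j110 + 190) = arctan(110/190) = 30.07°
∠L(j110) = 90.00° − (77.20° + 30.07°) = -17.26°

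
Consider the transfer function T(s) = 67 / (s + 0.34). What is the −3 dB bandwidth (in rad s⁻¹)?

For a single-pole low-pass, the −3 dB point is at the pole: ω = 0.34 rad s⁻¹.

0.34 rad s⁻¹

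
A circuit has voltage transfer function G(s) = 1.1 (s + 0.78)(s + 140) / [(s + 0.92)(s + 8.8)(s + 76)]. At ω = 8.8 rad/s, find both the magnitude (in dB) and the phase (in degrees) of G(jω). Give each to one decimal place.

|j8.8 + 0.78| = √(8.8² + 0.78²) = 8.835
|j8.8 + 140| = √(8.8² + 140²) = 140.3
|j8.8 + 0.92| = √(8.8² + 0.92²) = 8.848
|j8.8 + 8.8| = √(8.8² + 8.8²) = 12.45
|j8.8 + 76| = √(8.8² + 76²) = 76.51
|G(j8.8)| = 1.1 × 8.835 × 140.3 / (8.848 × 12.45 × 76.51) = 0.16181
20 log₁₀(0.16181) = -15.82 dB
∠(j8.8 + 0.78) = arctan(8.8/0.78) = 84.93°
∠(j8.8 + 140) = arctan(8.8/140) = 3.60°
∠(j8.8 + 0.92) = arctan(8.8/0.92) = 84.03°
∠(j8.8 + 8.8) = arctan(8.8/8.8) = 45.00°
∠(j8.8 + 76) = arctan(8.8/76) = 6.60°
∠G(j8.8) = 84.93° + 3.60° − (84.03° + 45.00° + 6.60°) = -47.11°

|G| = -15.8 dB, ∠G = -47.1°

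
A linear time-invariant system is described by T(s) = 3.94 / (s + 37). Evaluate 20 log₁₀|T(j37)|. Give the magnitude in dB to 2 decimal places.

|j37 + 37| = √(37² + 37²) = 52.33
|T(j37)| = 3.94 / 52.33 = 0.075297
20 log₁₀(0.075297) = -22.464 dB

-22.46 dB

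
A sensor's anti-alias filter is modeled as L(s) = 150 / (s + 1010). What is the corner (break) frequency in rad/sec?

The single real pole at s = −1010 gives a corner at ω = 1010 rad/sec.

1010 rad/sec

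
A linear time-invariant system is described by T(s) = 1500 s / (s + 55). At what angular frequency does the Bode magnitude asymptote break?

55 rad s⁻¹

The single real pole at s = −55 gives a corner at ω = 55 rad s⁻¹.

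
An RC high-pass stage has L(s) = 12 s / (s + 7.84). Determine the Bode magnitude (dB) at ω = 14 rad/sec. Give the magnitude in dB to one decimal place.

20.4 dB

|j14| = 14
|j14 + 7.84| = √(14² + 7.84²) = 16.05
|L(j14)| = 12 × 14 / 16.05 = 10.47
20 log₁₀(10.47) = 20.40 dB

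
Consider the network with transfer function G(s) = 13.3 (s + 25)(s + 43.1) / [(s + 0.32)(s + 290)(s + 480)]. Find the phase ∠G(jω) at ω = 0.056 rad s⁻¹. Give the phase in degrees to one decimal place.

-9.7°

∠(j0.056 + 25) = arctan(0.056/25) = 0.13°
∠(j0.056 + 43.1) = arctan(0.056/43.1) = 0.07°
∠(j0.056 + 0.32) = arctan(0.056/0.32) = 9.93°
∠(j0.056 + 290) = arctan(0.056/290) = 0.01°
∠(j0.056 + 480) = arctan(0.056/480) = 0.01°
∠G(j0.056) = 0.13° + 0.07° − (9.93° + 0.01° + 0.01°) = -9.74°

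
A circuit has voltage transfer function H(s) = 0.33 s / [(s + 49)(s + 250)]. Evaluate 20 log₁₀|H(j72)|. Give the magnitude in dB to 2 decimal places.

-59.59 dB

|j72| = 72
|j72 + 49| = √(72² + 49²) = 87.09
|j72 + 250| = √(72² + 250²) = 260.2
|H(j72)| = 0.33 × 72 / (87.09 × 260.2) = 0.0010486
20 log₁₀(0.0010486) = -59.587 dB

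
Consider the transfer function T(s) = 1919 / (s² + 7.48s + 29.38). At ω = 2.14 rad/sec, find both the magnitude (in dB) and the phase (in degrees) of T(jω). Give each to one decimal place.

|(j2.14)² + 7.48(j2.14) + 29.38| = |24.8 + j16.007| = 29.52
|T(j2.14)| = 1919 / 29.52 = 65.012
20 log₁₀(65.012) = 36.26 dB
∠[(j2.14)² + 7.48(j2.14) + 29.38] = ∠[24.8 + j16.007] = 32.84°
∠T(j2.14) = −32.84° = -32.84°

|T| = 36.3 dB, ∠T = -32.8°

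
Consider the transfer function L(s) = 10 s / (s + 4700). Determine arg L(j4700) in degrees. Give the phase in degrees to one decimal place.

∠(j4700) = 90.00°
∠(j4700 + 4700) = arctan(4700/4700) = 45.00°
∠L(j4700) = 90.00° − 45.00° = 45.00°

45.0°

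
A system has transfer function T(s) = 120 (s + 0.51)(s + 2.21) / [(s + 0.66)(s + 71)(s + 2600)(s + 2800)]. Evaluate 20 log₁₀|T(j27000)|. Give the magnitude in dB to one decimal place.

|j27000 + 0.51| = √(27000² + 0.51²) = 2.7e+04
|j27000 + 2.21| = √(27000² + 2.21²) = 2.7e+04
|j27000 + 0.66| = √(27000² + 0.66²) = 2.7e+04
|j27000 + 71| = √(27000² + 71²) = 2.7e+04
|j27000 + 2600| = √(27000² + 2600²) = 2.712e+04
|j27000 + 2800| = √(27000² + 2800²) = 2.714e+04
|T(j27000)| = 120 × 2.7e+04 × 2.7e+04 / (2.7e+04 × 2.7e+04 × 2.712e+04 × 2.714e+04) = 1.6298e-07
20 log₁₀(1.6298e-07) = -135.76 dB

-135.8 dB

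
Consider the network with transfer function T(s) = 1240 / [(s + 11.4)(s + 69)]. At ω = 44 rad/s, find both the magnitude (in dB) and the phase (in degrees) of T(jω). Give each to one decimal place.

|j44 + 11.4| = √(44² + 11.4²) = 45.45
|j44 + 69| = √(44² + 69²) = 81.84
|T(j44)| = 1240 / (45.45 × 81.84) = 0.33337
20 log₁₀(0.33337) = -9.54 dB
∠(j44 + 11.4) = arctan(44/11.4) = 75.47°
∠(j44 + 69) = arctan(44/69) = 32.52°
∠T(j44) = − (75.47° + 32.52°) = -108.00°

|T| = -9.5 dB, ∠T = -108.0 deg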